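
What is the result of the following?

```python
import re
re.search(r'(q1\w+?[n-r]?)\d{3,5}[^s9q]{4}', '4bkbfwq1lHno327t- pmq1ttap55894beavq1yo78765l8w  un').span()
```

(6, 19)

Pattern: the literal 'q1', then one or more of a word character (lazy), then optionally a character in [n-r] (captured); then 3 to 5 of a digit, then exactly 4 of any character except [s9q].
`re.search` tries every starting position until one works.
The match spans [6:19] → 'q1lHno327t- p'.
Captured: group 1 = 'q1lHno'.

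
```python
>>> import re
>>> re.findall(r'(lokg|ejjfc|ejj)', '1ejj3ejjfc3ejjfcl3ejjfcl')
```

`|` is ordered: at each position the engine commits to the first alternative that works.
Scanning left to right: at [1:4] match 'ejj', group 1 = 'ejj'; at [5:10] match 'ejjfc', group 1 = 'ejjfc'; at [11:16] match 'ejjfc', group 1 = 'ejjfc'; at [18:23] match 'ejjfc', group 1 = 'ejjfc'.
`findall` collects group 1 from each match (4 total).

['ejj', 'ejjfc', 'ejjfc', 'ejjfc']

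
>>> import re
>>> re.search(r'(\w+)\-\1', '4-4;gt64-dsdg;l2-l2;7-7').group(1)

'4'

The match spans [0:3] → '4-4'.
Captured: group 1 = '4'.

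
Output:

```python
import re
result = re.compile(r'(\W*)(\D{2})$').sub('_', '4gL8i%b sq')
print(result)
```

4gL8i%b_

This matches zero or more of a non-word character (captured); then exactly 2 of a non-digit (captured); then anchored at the end.
Every occurrence is swapped for '_'.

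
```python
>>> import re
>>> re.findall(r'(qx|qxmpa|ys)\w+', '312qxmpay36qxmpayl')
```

['qx']

Branches in `(...|...)` are attempted left-to-right; the first branch that allows the whole pattern to succeed is taken.
`findall` collects group 1 from the one match (1 total).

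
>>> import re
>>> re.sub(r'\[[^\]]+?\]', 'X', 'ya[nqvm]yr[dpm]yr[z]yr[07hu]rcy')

Matches: at [2:8] → '[nqvm]'; at [10:15] → '[dpm]'; at [17:20] → '[z]'; at [22:28] → '[07hu]'.
Every occurrence is swapped for 'X'.

'yaXyrXyrXyrXrcy'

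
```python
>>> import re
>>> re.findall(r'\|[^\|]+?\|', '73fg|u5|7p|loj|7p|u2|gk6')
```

['|u5|', '|loj|', '|u2|']

`findall` yields the raw match text (3 of them) because the pattern has no groups.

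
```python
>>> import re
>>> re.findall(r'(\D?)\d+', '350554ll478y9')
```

This matches optionally a non-digit (captured); then one or more of a digit.
Walking the string: at [0:6] match '350554', group 1 = ''; at [7:11] match 'l478', group 1 = 'l'; at [11:13] match 'y9', group 1 = 'y'.
Because there's exactly one group, `findall` drops the full match and keeps group 1 from each hit.

['', 'l', 'y']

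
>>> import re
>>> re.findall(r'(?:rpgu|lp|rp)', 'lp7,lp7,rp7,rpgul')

Alternation tries branches left to right and keeps the first one that lets the overall match succeed at that position.
No capturing groups, so `findall` returns the 4 full match strings.

['lp', 'lp', 'rp', 'rpgu']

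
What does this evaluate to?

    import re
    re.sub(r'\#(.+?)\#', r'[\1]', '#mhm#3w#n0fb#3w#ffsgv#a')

With the lazy modifier that quantifier settles for the fewest repetitions that let the rest of the pattern succeed (the atoms after it are unaffected and can still be greedy).
Matches: at [0:5] → '#mhm#'; at [7:13] → '#n0fb#'; at [15:22] → '#ffsgv#'.
Each match is replaced using the text its own group 1 captured.

'[mhm]3w[n0fb]3w[ffsgv]a'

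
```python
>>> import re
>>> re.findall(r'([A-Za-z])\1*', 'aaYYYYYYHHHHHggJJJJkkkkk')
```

['a', 'Y', 'H', 'g', 'J', 'k']

The backreference `\1` re-matches whatever the first group consumed, character for character.
Matches: at [0:2] match 'aa', group 1 = 'a'; at [2:8] match 'YYYYYY', group 1 = 'Y'; at [8:13] match 'HHHHH', group 1 = 'H'; at [13:15] match 'gg', group 1 = 'g'; at [15:19] match 'JJJJ', group 1 = 'J'; ….
`findall` collects group 1 from each match (6 total).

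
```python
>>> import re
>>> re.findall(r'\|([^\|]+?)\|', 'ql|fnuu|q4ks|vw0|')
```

['fnuu', 'vw0']

One capturing group, so `findall` returns just the captured substring from each match — 2 in all.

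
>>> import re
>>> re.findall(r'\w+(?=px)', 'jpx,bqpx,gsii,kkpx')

Because the assertion is zero-width, the text it checks is not consumed and won't appear in the result.
With no groups in the pattern, `findall` gives back each whole match — 3 here.

['j', 'bq', 'kk']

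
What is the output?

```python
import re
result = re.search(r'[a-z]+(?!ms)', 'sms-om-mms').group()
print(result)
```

Because the assertion is negative and zero-width, positions next to the forbidden text are skipped.
`search` walks the string left to right and returns the first match it finds.
The match spans [0:3] → 'sms'.

sms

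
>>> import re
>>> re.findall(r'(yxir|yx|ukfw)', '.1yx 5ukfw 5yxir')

`|` is ordered: at each position the engine commits to the first alternative that works.
Matches: at [2:4] match 'yx', group 1 = 'yx'; at [6:10] match 'ukfw', group 1 = 'ukfw'; at [12:16] match 'yxir', group 1 = 'yxir'.
`findall` collects group 1 from each match (3 total).

['yx', 'ukfw', 'yxir']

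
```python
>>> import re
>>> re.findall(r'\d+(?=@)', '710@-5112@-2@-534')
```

['710', '5112', '2']

The positive lookaround only admits positions where the adjacent text matches; those characters stay outside the span.
`findall` yields the raw match text (3 of them) because the pattern has no groups.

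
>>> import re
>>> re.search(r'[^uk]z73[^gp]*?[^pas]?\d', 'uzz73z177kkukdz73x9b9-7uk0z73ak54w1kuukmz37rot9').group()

'zz73z1'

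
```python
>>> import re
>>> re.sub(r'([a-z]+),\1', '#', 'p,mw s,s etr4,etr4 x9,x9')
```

After group 1 captures some text, `\1` only succeeds where that same text appears again.
`sub` substitutes '#' at each match site.

'p,mw # etr4,etr4 x9,x9'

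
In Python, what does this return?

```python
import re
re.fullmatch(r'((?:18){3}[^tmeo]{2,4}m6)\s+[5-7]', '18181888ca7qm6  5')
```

None

`re.fullmatch` requires the pattern to consume the entire string.
Here the pattern can't cover the whole string, so the call returns None.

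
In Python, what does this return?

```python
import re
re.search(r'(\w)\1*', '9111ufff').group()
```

'9'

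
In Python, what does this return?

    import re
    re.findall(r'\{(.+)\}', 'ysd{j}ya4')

['j']

Scanning left to right: at [3:6] match '{j}', group 1 = 'j'.
One capturing group, so `findall` returns just the captured substring from the one match — 1 in all.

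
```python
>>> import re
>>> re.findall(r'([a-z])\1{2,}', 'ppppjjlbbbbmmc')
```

['p', 'b']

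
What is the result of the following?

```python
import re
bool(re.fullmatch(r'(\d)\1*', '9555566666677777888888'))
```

For `fullmatch`, every character of the input must be accounted for by the pattern.
Here there's no way to consume every character, so the call returns None, and `bool(None)` is False.

False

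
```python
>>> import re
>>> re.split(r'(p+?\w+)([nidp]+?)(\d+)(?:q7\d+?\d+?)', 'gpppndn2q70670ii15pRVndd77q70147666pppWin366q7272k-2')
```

This matches one or more of the literal 'p' (lazy), then one or more of a word character (captured); then one or more of one of [nidp] (lazy) (captured); then one or more of a digit (captured); then the literal 'q7', then one or more of a digit (lazy), then one or more of a digit (lazy) (non-capturing group).
With the lazy modifier that quantifier settles for the fewest repetitions that let the rest of the pattern succeed (the atoms after it are unaffected and can still be greedy).
Matches to split on: at [1:48] → 'pppndn2q70670ii15pRVndd77q70147666pppWin366q727'.
The group in the pattern means `split` returns the separators' captures alongside the pieces.

['g', 'pppndn2q70670ii15pRVndd77q70147666pppWi', 'n', '366', '2k-2']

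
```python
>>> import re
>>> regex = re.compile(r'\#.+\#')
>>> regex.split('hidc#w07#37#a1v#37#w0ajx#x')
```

['hidc', 'x']

Matches to split on: at [4:25] → '#w07#37#a1v#37#w0ajx#'.
The string is cut at each match, leaving 2 pieces.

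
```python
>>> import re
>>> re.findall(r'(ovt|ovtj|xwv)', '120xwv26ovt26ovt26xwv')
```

['xwv', 'ovt', 'ovt', 'xwv']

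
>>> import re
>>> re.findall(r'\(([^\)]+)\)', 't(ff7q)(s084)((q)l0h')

One capturing group, so `findall` returns just the captured substring from each match — 3 in all.

['ff7q', 's084', '(q']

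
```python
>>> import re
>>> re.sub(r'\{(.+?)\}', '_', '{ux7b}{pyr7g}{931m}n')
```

Because the quantifier is non-greedy, it stops expanding at the earliest point where the rest of the pattern can succeed.
`sub` substitutes '_' at each match site.

'___n'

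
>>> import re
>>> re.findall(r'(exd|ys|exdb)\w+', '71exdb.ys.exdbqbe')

Branches in `(...|...)` are attempted left-to-right; the first branch that allows the whole pattern to succeed is taken.
With a single group, `findall` returns only what that group captured — 2 items.

['exd', 'exd']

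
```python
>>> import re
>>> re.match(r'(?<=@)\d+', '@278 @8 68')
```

None

The `(?=…)`/`(?<=…)` assertion just peeks at neighbouring text; it doesn't advance the match position.
`re.match` only tries the pattern at the start of the string.
Here the pattern fails at index 0, so the call returns None.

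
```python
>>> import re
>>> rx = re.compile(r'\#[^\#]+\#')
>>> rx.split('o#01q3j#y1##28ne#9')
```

['o', 'y1#', '9']

`split` removes every match and returns the 3 fragments in between.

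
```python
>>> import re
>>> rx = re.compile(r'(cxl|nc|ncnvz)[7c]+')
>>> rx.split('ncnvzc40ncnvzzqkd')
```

Because the pattern has a capturing group, `split` also inserts each captured text between the pieces.

['', 'ncnvz', '40ncnvzzqkd']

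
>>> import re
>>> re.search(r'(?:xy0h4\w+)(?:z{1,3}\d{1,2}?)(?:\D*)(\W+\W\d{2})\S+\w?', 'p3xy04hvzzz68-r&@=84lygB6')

This matches the literal 'xy0', then the literal 'h4', then one or more of a word character (non-capturing group); then 1 to 3 of a literal 'z', then 1 to 2 of a digit (lazy) (non-capturing group); then zero or more of a non-digit (non-capturing group); then one or more of a non-word character, then a non-word character, then exactly 2 of a digit (captured); then one or more of a non-whitespace character, then optionally a word character.
`re.search` scans for the first position where the pattern succeeds.
Here nothing in the string fits, so the call returns None.

None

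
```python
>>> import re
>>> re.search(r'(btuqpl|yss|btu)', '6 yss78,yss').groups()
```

The match spans [2:5] → 'yss'.
Captured: group 1 = 'yss'.

('yss',)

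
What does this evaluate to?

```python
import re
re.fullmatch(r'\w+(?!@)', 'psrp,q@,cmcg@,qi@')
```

None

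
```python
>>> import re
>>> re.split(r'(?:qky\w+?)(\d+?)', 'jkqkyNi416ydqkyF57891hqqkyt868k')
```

['jk', '4', '16yd', '5', '7891hq', '8', '68k']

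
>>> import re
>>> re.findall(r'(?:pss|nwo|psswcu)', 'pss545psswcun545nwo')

['pss', 'pss', 'nwo']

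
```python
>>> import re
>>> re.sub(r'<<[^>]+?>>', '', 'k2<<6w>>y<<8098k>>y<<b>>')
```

Each match is replaced by ''.

'k2yy'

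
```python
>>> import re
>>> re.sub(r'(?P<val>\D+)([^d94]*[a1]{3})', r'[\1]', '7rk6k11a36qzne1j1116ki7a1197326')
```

'7[rk]97326'

Pattern: one or more of a non-digit (captured as 'val'); then zero or more of any character except [d94], then exactly 3 of one of [a1] (captured).
Matches: at [1:26] → 'rk6k11a36qzne1j1116ki7a11'.
`\1` in the replacement pulls in group 1's text for each match.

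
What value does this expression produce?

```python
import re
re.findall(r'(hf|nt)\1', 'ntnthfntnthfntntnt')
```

['nt', 'nt', 'nt']

A backreference is literal: `\1` must see the identical characters the first group matched.
Scanning left to right: at [0:4] match 'ntnt', group 1 = 'nt'; at [6:10] match 'ntnt', group 1 = 'nt'; at [12:16] match 'ntnt', group 1 = 'nt'.
With a single group, `findall` returns only what that group captured — 3 items.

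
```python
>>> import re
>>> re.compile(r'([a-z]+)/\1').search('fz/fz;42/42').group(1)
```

'fz'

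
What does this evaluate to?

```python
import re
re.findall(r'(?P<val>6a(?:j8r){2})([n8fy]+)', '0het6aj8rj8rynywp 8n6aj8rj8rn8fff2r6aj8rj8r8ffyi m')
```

[('6aj8rj8r', 'yny'), ('6aj8rj8r', 'n8fff'), ('6aj8rj8r', '8ffy')]

The pattern matches the literal '6a', then the literal 'j8r' repeated 2 times (captured as 'val'); then one or more of one of [n8fy] (captured).
Walking the string: at [4:15] match '6aj8rj8ryny', groups = ('6aj8rj8r', 'yny'); at [20:33] match '6aj8rj8rn8fff', groups = ('6aj8rj8r', 'n8fff'); at [35:47] match '6aj8rj8r8ffy', groups = ('6aj8rj8r', '8ffy').
With 2 capturing groups, `findall` returns a 2-tuple per match.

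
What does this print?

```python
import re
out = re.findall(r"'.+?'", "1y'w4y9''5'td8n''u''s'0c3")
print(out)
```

["'w4y9'", "'5'", "''u'", "'s'"]

A `+?`/`*?`/`{m,n}?` starts at its minimum and grows only as far as needed for what follows to match.
Scanning left to right: at [2:8] → "'w4y9'"; at [8:11] → "'5'"; at [15:19] → "''u'"; at [19:22] → "'s'".
With no groups in the pattern, `findall` gives back each whole match — 4 here.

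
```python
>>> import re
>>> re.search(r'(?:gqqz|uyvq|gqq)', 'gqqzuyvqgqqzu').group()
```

'gqqz'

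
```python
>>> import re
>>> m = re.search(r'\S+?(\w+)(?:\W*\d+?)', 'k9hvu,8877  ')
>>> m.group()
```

Lazy quantifiers expand one character at a time until the remainder of the pattern can match.
The match spans [0:7] → 'k9hvu,8'.

'k9hvu,8'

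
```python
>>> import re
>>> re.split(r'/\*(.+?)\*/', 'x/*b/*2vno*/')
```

Matches to split on: at [1:12] → '/*b/*2vno*/'.
With a capturing group present, the delimiter's captured portion is kept in the result list.

['x', 'b/*2vno', '']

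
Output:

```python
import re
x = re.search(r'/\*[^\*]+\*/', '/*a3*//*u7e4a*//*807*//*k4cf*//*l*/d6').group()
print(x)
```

/*a3*/

Unlike `match`, `search` isn't anchored — it looks for the pattern anywhere in the string.
The match spans [0:6] → '/*a3*/'.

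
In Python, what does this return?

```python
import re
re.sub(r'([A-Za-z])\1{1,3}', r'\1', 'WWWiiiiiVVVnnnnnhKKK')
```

'WiiVnnhK'

The backreference `\1` re-matches whatever the first group consumed, character for character.
The replacement refers to a captured group, so each match is rewritten using its own captured text.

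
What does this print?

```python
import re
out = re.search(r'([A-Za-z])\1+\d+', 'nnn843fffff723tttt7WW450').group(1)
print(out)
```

n

`\1` has to match the exact text group 1 already captured.
`search` walks the string left to right and returns the first match it finds.
The match spans [0:6] → 'nnn843'.
Captured: group 1 = 'n'.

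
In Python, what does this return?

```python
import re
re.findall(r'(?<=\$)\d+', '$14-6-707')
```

['14']

The lookaround is zero-width — it requires the adjacent text to match without consuming it, so the asserted text isn't part of the match.
Matches: at [1:3] → '14'.
No capturing groups, so `findall` returns the 1 full match string.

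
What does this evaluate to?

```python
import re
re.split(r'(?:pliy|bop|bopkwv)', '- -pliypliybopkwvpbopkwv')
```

Alternation isn't longest-match — the leftmost alternative that fits at this position is chosen.
Each match becomes a cut point; 5 segments remain.

['- -', '', '', 'kwvp', 'kwv']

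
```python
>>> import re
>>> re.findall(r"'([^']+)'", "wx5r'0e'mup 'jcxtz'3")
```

['0e', 'jcxtz']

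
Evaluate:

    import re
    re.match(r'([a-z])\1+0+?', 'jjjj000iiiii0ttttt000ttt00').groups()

After group 1 captures some text, `\1` only succeeds where that same text appears again.
`re.match` only tries the pattern at the start of the string.
The match spans [0:5] → 'jjjj0'.
Captured: group 1 = 'j'.

('j',)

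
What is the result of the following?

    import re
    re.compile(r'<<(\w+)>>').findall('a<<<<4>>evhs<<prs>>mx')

['4', 'prs']

`findall` collects group 1 from each match (2 total).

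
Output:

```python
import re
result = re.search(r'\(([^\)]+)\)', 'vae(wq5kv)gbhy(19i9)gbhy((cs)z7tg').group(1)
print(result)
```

wq5kv

Unlike `match`, `search` isn't anchored — it looks for the pattern anywhere in the string.
The match spans [3:10] → '(wq5kv)'.
Captured: group 1 = 'wq5kv'.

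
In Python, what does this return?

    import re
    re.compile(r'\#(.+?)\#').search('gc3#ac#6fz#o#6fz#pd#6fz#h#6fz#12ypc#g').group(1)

'ac'

Lazy quantifiers expand one character at a time until the remainder of the pattern can match.
`re.search` scans for the first position where the pattern succeeds.
The match spans [3:7] → '#ac#'.
Captured: group 1 = 'ac'.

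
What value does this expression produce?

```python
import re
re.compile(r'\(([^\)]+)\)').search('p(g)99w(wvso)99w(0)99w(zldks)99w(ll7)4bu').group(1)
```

`search` walks the string left to right and returns the first match it finds.
The match spans [1:4] → '(g)'.
Captured: group 1 = 'g'.

'g'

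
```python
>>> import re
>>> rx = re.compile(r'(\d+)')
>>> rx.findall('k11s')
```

['11']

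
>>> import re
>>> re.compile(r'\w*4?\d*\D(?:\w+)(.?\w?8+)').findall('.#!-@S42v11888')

['8']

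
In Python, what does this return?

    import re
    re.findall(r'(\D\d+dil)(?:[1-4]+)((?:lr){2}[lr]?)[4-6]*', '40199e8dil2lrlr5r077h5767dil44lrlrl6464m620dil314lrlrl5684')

Pattern: a non-digit, then one or more of a digit, then the literal 'dil' (captured); then one or more of a character in [1-4] (non-capturing group); then the literal 'lr' repeated 2 times, then optionally one of [lr] (captured); then zero or more of a character in [4-6].
Scanning left to right: at [5:16] match 'e8dil2lrlr5', groups = ('e8dil', 'lrlr'); at [20:39] match 'h5767dil44lrlrl6464', groups = ('h5767dil', 'lrlrl'); at [39:56] match 'm620dil314lrlrl56', groups = ('m620dil', 'lrlrl').
Multiple groups make `findall` return tuples — one 2-tuple for each match.

[('e8dil', 'lrlr'), ('h5767dil', 'lrlrl'), ('m620dil', 'lrlrl')]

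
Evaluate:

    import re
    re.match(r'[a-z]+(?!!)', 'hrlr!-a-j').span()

A negative assertion filters positions out without eating any characters.
`re.match` won't scan ahead — the pattern has to work from the very first character.
The match spans [0:3] → 'hrl'.

(0, 3)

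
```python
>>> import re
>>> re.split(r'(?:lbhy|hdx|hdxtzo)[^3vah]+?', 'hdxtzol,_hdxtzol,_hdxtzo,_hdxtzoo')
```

Branches in `(...|...)` are attempted left-to-right; the first branch that allows the whole pattern to succeed is taken.
Matches to split on: at [0:4] → 'hdxt'; at [9:13] → 'hdxt'; at [18:22] → 'hdxt'; at [26:30] → 'hdxt'.
Splitting on the pattern gives 5 pieces.

['', 'zol,_', 'zol,_', 'zo,_', 'zoo']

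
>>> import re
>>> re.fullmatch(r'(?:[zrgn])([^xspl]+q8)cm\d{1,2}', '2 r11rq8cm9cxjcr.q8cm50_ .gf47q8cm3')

None

`re.fullmatch` is like wrapping the pattern in `^…$` (in single-line mode).
Here there's no way to consume every character, so the call returns None.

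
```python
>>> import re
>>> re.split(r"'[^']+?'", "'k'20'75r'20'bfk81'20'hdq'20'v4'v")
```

['', '20', '20', '20', '20', 'v']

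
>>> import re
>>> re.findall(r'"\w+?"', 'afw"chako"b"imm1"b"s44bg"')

['"chako"', '"imm1"', '"s44bg"']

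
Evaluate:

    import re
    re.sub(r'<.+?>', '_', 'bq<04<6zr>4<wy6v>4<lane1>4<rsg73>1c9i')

'bq_4_4_4_1c9i'

A non-greedy quantifier consumes as few characters as it can — just enough that the remainder of the pattern still matches from where it stops; whatever follows it matches normally.
Each match is replaced by '_'.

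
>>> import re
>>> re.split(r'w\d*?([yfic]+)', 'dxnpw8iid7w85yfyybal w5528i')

This matches the literal 'w', then zero or more of a digit (lazy); then one or more of one of [yfic] (captured).
Matches to split on: at [4:8] → 'w8ii'; at [10:17] → 'w85yfyy'; at [21:27] → 'w5528i'.
Because the pattern has a capturing group, `split` also inserts each captured text between the pieces.

['dxnp', 'ii', 'd7', 'yfyy', 'bal ', 'i', '']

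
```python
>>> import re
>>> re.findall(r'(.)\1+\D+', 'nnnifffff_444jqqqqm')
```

`\1` has to match the exact text group 1 already captured.
Matches: at [0:10] match 'nnnifffff_', group 1 = 'n'; at [10:19] match '444jqqqqm', group 1 = '4'.
Because there's exactly one group, `findall` drops the full match and keeps group 1 from each hit.

['n', '4']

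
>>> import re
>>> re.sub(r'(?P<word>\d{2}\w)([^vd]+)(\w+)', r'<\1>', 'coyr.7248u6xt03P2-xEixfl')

'coyr.<724>'

This matches exactly 2 of a digit, then a word character (captured as 'word'); then one or more of any character except [vd] (captured); then one or more of a word character (captured).
The replacement refers to a captured group, so each match is rewritten using its own captured text.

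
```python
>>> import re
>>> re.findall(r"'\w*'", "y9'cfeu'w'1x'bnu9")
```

Scanning left to right: at [2:8] → "'cfeu'"; at [9:13] → "'1x'".
With no groups in the pattern, `findall` gives back each whole match — 2 here.

["'cfeu'", "'1x'"]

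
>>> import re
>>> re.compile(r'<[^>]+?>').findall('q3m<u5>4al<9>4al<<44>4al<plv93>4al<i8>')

Scanning left to right: at [3:7] → '<u5>'; at [10:13] → '<9>'; at [16:21] → '<<44>'; at [24:31] → '<plv93>'; at [34:38] → '<i8>'.
No capturing groups, so `findall` returns the 5 full match strings.

['<u5>', '<9>', '<<44>', '<plv93>', '<i8>']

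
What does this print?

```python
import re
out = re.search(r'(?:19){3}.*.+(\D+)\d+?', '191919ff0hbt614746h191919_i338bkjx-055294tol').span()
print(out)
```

(0, 36)

The pattern matches the literal '19' repeated 3 times, then zero or more of any character, then one or more of any character; then one or more of a non-digit (captured); then one or more of a digit (lazy).
Lazy quantifiers expand one character at a time until the remainder of the pattern can match.
`search` walks the string left to right and returns the first match it finds.
The match spans [0:36] → '191919ff0hbt614746h191919_i338bkjx-0'.
Captured: group 1 = '-'.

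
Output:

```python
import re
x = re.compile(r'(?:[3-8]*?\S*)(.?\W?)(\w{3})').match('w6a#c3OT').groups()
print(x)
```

This matches zero or more of a character in [3-8] (lazy), then zero or more of a non-whitespace character (non-capturing group); then optionally any character, then optionally a non-word character (captured); then exactly 3 of a word character (captured).
`re.match` won't scan ahead — the pattern has to work from the very first character.
The match spans [0:8] → 'w6a#c3OT'.
Captured: group 1 = '', group 2 = '3OT'.

('', '3OT')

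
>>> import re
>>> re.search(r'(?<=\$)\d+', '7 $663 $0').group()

'663'

The positive lookaround only admits positions where the adjacent text matches; those characters stay outside the span.
`re.search` tries every starting position until one works.
The match spans [3:6] → '663'.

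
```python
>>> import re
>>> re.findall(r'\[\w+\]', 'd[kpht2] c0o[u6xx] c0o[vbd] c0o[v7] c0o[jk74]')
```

Walking the string: at [1:8] → '[kpht2]'; at [12:18] → '[u6xx]'; at [22:27] → '[vbd]'; at [31:35] → '[v7]'; at [39:45] → '[jk74]'.
Since nothing is captured, `findall` lists the 5 matched substrings directly.

['[kpht2]', '[u6xx]', '[vbd]', '[v7]', '[jk74]']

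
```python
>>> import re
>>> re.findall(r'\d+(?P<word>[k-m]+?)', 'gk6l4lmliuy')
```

['l', 'l']

The pattern matches one or more of a digit; then one or more of a character in [k-m] (lazy) (captured as 'word').
Because the quantifier is non-greedy, it stops expanding at the earliest point where the rest of the pattern can succeed.
Scanning left to right: at [2:4] match '6l', group 1 = 'l'; at [4:6] match '4l', group 1 = 'l'.
`findall` collects group 1 from each match (2 total).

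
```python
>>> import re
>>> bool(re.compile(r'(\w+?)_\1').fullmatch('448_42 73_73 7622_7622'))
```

For `fullmatch`, every character of the input must be accounted for by the pattern.
Here the pattern can't cover the whole string, so the call returns None, and `bool(None)` is False.

False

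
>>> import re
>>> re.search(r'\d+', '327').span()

The match spans [0:3] → '327'.

(0, 3)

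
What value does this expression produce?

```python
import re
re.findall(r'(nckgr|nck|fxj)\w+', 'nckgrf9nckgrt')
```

['nckgr']

Alternation tries branches left to right and keeps the first one that lets the overall match succeed at that position.
Walking the string: at [0:13] match 'nckgrf9nckgrt', group 1 = 'nckgr'.
One capturing group, so `findall` returns just the captured substring from the one match — 1 in all.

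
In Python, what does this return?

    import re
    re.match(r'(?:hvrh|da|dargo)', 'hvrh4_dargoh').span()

(0, 4)

`match` is anchored at position 0; if the pattern doesn't fit there, it returns None.
The match spans [0:4] → 'hvrh'.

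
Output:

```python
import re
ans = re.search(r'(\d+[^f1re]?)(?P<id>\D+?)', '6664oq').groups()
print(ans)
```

The match spans [0:6] → '6664oq'.
Captured: group 1 = '6664o', group 2 = 'q'.

('6664o', 'q')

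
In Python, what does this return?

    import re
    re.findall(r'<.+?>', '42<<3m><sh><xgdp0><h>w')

['<<3m>', '<sh>', '<xgdp0>', '<h>']

`findall` yields the raw match text (4 of them) because the pattern has no groups.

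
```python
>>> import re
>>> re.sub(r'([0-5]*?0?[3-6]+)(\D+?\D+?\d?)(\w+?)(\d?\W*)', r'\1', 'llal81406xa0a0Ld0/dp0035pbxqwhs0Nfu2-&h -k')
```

'llal81406Ld0/dp0035qwhs0Nfu2-&h -k'

Lazy quantifiers expand one character at a time until the remainder of the pattern can match.
Each match is replaced using the text its own group 1 captured.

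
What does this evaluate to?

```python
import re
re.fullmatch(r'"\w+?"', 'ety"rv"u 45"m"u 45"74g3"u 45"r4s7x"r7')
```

None

`fullmatch` succeeds only if the pattern covers the string from start to end.
Here there's no way to consume every character, so the call returns None.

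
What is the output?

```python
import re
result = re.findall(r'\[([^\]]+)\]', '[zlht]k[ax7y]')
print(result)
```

['zlht', 'ax7y']

Matches: at [0:6] match '[zlht]', group 1 = 'zlht'; at [7:13] match '[ax7y]', group 1 = 'ax7y'.
Because there's exactly one group, `findall` drops the full match and keeps group 1 from each hit.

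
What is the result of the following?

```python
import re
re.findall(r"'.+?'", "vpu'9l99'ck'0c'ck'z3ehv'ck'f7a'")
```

["'9l99'", "'0c'", "'z3ehv'", "'f7a'"]

A `+?`/`*?`/`{m,n}?` starts at its minimum and grows only as far as needed for what follows to match.
Walking the string: at [3:9] → "'9l99'"; at [11:15] → "'0c'"; at [17:24] → "'z3ehv'"; at [26:31] → "'f7a'".
No capturing groups, so `findall` returns the 4 full match strings.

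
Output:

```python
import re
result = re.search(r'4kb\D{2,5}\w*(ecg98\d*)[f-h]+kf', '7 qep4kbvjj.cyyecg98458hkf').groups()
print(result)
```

The pattern matches the literal '4kb', then 2 to 5 of a non-digit; then zero or more of a word character; then the literal 'ec', then the literal 'g98', then zero or more of a digit (captured); then one or more of a character in [f-h], then the literal 'kf'.
`re.search` tries every starting position until one works.
The match spans [5:26] → '4kbvjj.cyyecg98458hkf'.
Captured: group 1 = 'ecg98458'.

('ecg98458',)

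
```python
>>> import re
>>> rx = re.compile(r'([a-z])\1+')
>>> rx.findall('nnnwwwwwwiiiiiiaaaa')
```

The backreference `\1` re-matches whatever the first group consumed, character for character.
One capturing group, so `findall` returns just the captured substring from each match — 4 in all.

['n', 'w', 'i', 'a']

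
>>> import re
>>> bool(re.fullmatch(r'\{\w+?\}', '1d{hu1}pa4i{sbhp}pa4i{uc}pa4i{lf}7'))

For `fullmatch`, every character of the input must be accounted for by the pattern.
Here the string isn't matched end-to-end, so the call returns None, and `bool(None)` is False.

False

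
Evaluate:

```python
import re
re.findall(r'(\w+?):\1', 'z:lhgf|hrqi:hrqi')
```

A backreference is literal: `\1` must see the identical characters the first group matched.
Because there's exactly one group, `findall` drops the full match and keeps group 1 from the one hit.

['hrqi']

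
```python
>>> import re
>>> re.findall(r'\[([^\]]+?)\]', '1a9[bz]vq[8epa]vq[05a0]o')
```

Matches: at [3:7] match '[bz]', group 1 = 'bz'; at [9:15] match '[8epa]', group 1 = '8epa'; at [17:23] match '[05a0]', group 1 = '05a0'.
With a single group, `findall` returns only what that group captured — 3 items.

['bz', '8epa', '05a0']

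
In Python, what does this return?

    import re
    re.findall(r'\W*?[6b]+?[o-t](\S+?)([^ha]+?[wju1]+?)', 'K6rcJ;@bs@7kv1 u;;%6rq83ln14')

[('c', 'J;@bs@7kv1'), ('q', '83ln1')]

Lazy quantifiers expand one character at a time until the remainder of the pattern can match.
`findall` packs the 2 group values into a tuple for every match.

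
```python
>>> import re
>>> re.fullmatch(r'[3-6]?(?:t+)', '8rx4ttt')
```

None

`fullmatch` succeeds only if the pattern covers the string from start to end.
Here there's no way to consume every character, so the call returns None.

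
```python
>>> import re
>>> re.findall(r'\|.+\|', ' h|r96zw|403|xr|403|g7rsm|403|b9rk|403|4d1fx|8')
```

['|r96zw|403|xr|403|g7rsm|403|b9rk|403|4d1fx|']

Matches: at [2:45] → '|r96zw|403|xr|403|g7rsm|403|b9rk|403|4d1fx|'.
With no groups in the pattern, `findall` gives back each whole match — 1 here.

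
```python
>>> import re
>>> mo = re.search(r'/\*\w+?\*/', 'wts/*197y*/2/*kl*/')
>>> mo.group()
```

'/*197y*/'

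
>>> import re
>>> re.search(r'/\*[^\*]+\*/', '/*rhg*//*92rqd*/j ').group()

`re.search` scans for the first position where the pattern succeeds.
The match spans [0:7] → '/*rhg*/'.

'/*rhg*/'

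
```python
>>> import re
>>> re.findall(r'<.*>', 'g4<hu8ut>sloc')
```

['<hu8ut>']

Matches: at [2:9] → '<hu8ut>'.
`findall` yields the raw match text (1 of them) because the pattern has no groups.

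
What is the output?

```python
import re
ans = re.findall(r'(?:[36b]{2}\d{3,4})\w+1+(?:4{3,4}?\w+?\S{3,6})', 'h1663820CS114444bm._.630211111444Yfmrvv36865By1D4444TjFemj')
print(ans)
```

['663820CS114444bm._.6']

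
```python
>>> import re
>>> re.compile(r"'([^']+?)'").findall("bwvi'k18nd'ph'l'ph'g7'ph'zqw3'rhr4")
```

['k18nd', 'l', 'g7', 'zqw3']

Because there's exactly one group, `findall` drops the full match and keeps group 1 from each hit.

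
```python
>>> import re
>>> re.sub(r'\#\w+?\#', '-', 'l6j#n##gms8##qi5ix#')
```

'l6j---'

Matches: at [3:6] → '#n#'; at [6:12] → '#gms8#'; at [12:19] → '#qi5ix#'.
Every occurrence is swapped for '-'.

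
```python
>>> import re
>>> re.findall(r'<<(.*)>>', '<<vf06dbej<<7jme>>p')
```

`findall` collects group 1 from the one match (1 total).

['vf06dbej<<7jme']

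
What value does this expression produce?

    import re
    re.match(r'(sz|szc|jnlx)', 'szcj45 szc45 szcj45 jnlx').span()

(0, 2)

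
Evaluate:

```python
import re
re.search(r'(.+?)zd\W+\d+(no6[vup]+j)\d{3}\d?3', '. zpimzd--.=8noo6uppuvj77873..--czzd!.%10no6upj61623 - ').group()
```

'. zpimzd--.=8noo6uppuvj77873..--czzd!.%10no6upj61623'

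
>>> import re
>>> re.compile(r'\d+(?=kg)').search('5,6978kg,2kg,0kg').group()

Because the assertion is zero-width, the text it checks is not consumed and won't appear in the result.
`re.search` scans for the first position where the pattern succeeds.
The match spans [2:6] → '6978'.

'6978'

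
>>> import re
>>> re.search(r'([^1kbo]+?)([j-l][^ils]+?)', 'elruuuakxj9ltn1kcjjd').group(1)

'e'

The pattern matches one or more of any character except [1kbo] (lazy) (captured); then a character in [j-l], then one or more of any character except [ils] (lazy) (captured).
Lazy quantifiers expand one character at a time until the remainder of the pattern can match.
`search` walks the string left to right and returns the first match it finds.
The match spans [0:3] → 'elr'.
Captured: group 1 = 'e', group 2 = 'lr'.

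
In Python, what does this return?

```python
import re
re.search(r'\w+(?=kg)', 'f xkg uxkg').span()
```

(2, 3)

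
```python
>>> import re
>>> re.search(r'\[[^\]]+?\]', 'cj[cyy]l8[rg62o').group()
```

'[cyy]'

`re.search` tries every starting position until one works.
The match spans [2:7] → '[cyy]'.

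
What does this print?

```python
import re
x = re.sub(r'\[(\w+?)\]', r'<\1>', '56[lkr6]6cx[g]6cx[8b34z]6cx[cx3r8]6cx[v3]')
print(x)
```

56<lkr6>6cx<g>6cx<8b34z>6cx<cx3r8>6cx<v3>

Matches: at [2:8] → '[lkr6]'; at [11:14] → '[g]'; at [17:24] → '[8b34z]'; at [27:34] → '[cx3r8]'; at [37:41] → '[v3]'.
Each match is replaced using the text its own group 1 captured.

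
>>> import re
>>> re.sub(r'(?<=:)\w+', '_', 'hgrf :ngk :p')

'hgrf :_ :_'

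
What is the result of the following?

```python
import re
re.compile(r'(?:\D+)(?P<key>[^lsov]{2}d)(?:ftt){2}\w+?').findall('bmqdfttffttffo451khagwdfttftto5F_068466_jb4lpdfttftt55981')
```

['gwd']

One capturing group, so `findall` returns just the captured substring from the one match — 1 in all.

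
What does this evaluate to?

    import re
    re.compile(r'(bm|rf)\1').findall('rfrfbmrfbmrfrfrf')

After group 1 captures some text, `\1` only succeeds where that same text appears again.
Matches: at [0:4] match 'rfrf', group 1 = 'rf'; at [10:14] match 'rfrf', group 1 = 'rf'.
One capturing group, so `findall` returns just the captured substring from each match — 2 in all.

['rf', 'rf']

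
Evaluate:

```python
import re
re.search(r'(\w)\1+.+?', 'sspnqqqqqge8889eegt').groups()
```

`\1` is not a pattern — it's the concrete string captured by group 1, re-applied verbatim.
`re.search` scans for the first position where the pattern succeeds.
The match spans [0:3] → 'ssp'.
Captured: group 1 = 's'.

('s',)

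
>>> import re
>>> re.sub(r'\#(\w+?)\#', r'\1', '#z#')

Matches: at [0:3] → '#z#'.
`\1` in the replacement pulls in group 1's text for each match.

'z'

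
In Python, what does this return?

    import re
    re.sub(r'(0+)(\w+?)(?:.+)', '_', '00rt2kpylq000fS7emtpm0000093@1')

'_'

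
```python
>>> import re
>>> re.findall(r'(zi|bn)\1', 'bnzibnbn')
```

A backreference is literal: `\1` must see the identical characters the first group matched.
One capturing group, so `findall` returns just the captured substring from the one match — 1 in all.

['bn']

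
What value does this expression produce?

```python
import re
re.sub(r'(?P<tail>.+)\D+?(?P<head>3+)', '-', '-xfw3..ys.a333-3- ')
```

This matches one or more of any character (captured as 'tail'); then one or more of a non-digit (lazy); then one or more of a literal '3' (captured as 'head').
Matches: at [0:16] → '-xfw3..ys.a333-3'.
Every occurrence is swapped for '-'.

'-- '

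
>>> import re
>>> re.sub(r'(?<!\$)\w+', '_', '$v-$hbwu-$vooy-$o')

'$v-$h_-$v_-$o'

The negative lookaround is zero-width — it rules out positions where the adjacent text would match, without consuming anything.
Matches: at [5:8] → 'bwu'; at [11:14] → 'ooy'.
`sub` substitutes '_' at each match site.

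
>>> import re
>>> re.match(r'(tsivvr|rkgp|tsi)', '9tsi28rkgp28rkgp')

None

With `match`, the pattern is implicitly anchored at the beginning.
Here the pattern fails at index 0, so the call returns None.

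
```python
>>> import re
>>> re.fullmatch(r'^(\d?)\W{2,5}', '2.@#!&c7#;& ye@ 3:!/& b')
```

None

This matches anchored at the start of the string; then optionally a digit (captured); then 2 to 5 of a non-word character.
`fullmatch` succeeds only if the pattern covers the string from start to end.
Here there's no way to consume every character, so the call returns None.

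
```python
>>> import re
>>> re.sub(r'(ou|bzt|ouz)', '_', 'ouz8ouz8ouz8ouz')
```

'_z8_z8_z8_z'

The regex engine tests alternatives in the order written; an earlier branch that matches wins even if a later one would match more.
Matches: at [0:2] → 'ou'; at [4:6] → 'ou'; at [8:10] → 'ou'; at [12:14] → 'ou'.
Each match is replaced by '_'.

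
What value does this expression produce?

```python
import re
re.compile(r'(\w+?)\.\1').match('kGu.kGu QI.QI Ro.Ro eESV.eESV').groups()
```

The backreference `\1` re-matches whatever the first group consumed, character for character.
`re.match` only tries the pattern at the start of the string.
The match spans [0:7] → 'kGu.kGu'.
Captured: group 1 = 'kGu'.

('kGu',)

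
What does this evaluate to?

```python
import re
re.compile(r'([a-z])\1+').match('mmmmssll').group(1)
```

The backreference `\1` re-matches whatever the first group consumed, character for character.
`match` is anchored at position 0; if the pattern doesn't fit there, it returns None.
The match spans [0:4] → 'mmmm'.
Captured: group 1 = 'm'.

'm'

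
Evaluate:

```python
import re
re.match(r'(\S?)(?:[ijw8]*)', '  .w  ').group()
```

''

`re.match` won't scan ahead — the pattern has to work from the very first character.
The match spans [0:0] → ''.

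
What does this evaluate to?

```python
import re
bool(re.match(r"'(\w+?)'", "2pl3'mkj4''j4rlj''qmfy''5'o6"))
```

False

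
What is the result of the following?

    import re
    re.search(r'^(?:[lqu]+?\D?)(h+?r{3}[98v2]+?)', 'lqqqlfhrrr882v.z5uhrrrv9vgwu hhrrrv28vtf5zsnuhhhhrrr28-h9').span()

(0, 11)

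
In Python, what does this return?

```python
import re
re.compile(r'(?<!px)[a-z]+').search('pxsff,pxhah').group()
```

'pxsff'

The negative lookaround is zero-width — it rules out positions where the adjacent text would match, without consuming anything.
The match spans [0:5] → 'pxsff'.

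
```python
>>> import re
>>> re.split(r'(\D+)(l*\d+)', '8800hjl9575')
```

The pattern matches one or more of a non-digit (captured); then zero or more of the literal 'l', then one or more of a digit (captured).
Matches to split on: at [4:11] → 'hjl9575'.
Because the pattern has a capturing group, `split` also inserts each captured text between the pieces.

['8800', 'hjl', '9575', '']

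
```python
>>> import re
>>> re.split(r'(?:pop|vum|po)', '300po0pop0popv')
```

['300', '0', '0', 'v']

`|` is ordered: at each position the engine commits to the first alternative that works.
Matches to split on: at [3:5] → 'po'; at [6:9] → 'pop'; at [10:13] → 'pop'.
Splitting on the pattern gives 4 pieces.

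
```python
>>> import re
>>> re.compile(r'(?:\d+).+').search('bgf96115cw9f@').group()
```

This matches one or more of a digit (non-capturing group); then one or more of any character.
Unlike `match`, `search` isn't anchored — it looks for the pattern anywhere in the string.
The match spans [3:13] → '96115cw9f@'.

'96115cw9f@'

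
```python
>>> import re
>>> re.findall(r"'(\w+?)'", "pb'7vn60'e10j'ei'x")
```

Scanning left to right: at [2:9] match "'7vn60'", group 1 = '7vn60'; at [13:17] match "'ei'", group 1 = 'ei'.
`findall` collects group 1 from each match (2 total).

['7vn60', 'ei']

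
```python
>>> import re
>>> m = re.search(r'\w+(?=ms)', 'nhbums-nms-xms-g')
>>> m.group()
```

The positive lookaround only admits positions where the adjacent text matches; those characters stay outside the span.
Unlike `match`, `search` isn't anchored — it looks for the pattern anywhere in the string.
The match spans [0:4] → 'nhbu'.

'nhbu'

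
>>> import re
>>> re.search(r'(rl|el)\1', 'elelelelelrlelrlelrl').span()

`\1` is not a pattern — it's the concrete string captured by group 1, re-applied verbatim.
`re.search` scans for the first position where the pattern succeeds.
The match spans [0:4] → 'elel'.
Captured: group 1 = 'el'.

(0, 4)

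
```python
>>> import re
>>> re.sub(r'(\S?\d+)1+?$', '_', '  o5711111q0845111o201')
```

'  o5711111q0845111_'

This matches optionally a non-whitespace character, then one or more of a digit (captured); then one or more of a literal '1' (lazy); then anchored at the end.
Matches: at [18:22] → 'o201'.
`sub` substitutes '_' at each match site.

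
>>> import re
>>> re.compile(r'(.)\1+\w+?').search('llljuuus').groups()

('l',)

`\1` has to match the exact text group 1 already captured.
`search` walks the string left to right and returns the first match it finds.
The match spans [0:4] → 'lllj'.
Captured: group 1 = 'l'.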